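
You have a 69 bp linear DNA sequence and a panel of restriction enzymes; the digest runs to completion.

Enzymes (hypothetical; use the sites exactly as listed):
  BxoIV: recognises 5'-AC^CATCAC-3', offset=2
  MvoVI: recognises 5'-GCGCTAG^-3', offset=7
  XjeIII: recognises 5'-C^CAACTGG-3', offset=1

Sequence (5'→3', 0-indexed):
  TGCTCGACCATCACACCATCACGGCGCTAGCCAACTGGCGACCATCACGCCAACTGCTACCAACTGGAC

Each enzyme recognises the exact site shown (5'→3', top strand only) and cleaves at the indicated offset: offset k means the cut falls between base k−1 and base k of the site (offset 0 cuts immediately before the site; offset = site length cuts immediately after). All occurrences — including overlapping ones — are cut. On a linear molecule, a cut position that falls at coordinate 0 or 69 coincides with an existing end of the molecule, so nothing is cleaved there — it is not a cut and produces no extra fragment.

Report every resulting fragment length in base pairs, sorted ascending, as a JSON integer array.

[1,8,8,9,11,14,18]

Scan for sites:
  BxoIV ACCATCAC/2: at [6, 14, 40] ⇒ [8, 16, 42]
  MvoVI GCGCTAG/7: at [23] ⇒ [30]
  XjeIII CCAACTGG/1: at [30, 59] ⇒ [31, 60]

Pooled cuts: [8, 16, 30, 31, 42, 60]

Fragments:
  [0,8): 8 bp
  [8,16): 8 bp
  [16,30): 14 bp
  [30,31): 1 bp
  [31,42): 11 bp
  [42,60): 18 bp
  [60,69): 9 bp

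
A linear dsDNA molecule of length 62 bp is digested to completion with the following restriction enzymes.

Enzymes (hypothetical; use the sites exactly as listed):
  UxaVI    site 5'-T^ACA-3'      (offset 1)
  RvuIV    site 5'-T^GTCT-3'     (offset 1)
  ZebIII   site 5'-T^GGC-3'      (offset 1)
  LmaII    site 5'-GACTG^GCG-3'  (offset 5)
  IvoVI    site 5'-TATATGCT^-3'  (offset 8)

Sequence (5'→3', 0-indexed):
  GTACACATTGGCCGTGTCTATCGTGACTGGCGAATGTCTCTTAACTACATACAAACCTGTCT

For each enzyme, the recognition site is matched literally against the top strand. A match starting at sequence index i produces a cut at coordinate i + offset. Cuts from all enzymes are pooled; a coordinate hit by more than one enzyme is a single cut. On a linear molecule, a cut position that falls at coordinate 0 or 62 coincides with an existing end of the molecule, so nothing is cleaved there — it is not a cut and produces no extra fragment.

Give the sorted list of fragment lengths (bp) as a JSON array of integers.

Per-enzyme occurrences:
  UxaVI TACA/1: at [1, 45, 49] ⇒ [2, 46, 50]
  RvuIV TGTCT/1: at [14, 34, 57] ⇒ [15, 35, 58]
  ZebIII TGGC/1: at [8, 27] ⇒ [9, 28]
  LmaII GACTGGCG/5: at [24] ⇒ [29]
  IvoVI (TATATGCT, off=8): no sites

Pooled cuts: [2, 9, 15, 28, 29, 35, 46, 50, 58]

Fragment lengths:
  [0,2): 2 bp
  [2,9): 7 bp
  [9,15): 6 bp
  [15,28): 13 bp
  [28,29): 1 bp
  [29,35): 6 bp
  [35,46): 11 bp
  [46,50): 4 bp
  [50,58): 8 bp
  [58,62): 4 bp

[1,2,4,4,6,6,7,8,11,13]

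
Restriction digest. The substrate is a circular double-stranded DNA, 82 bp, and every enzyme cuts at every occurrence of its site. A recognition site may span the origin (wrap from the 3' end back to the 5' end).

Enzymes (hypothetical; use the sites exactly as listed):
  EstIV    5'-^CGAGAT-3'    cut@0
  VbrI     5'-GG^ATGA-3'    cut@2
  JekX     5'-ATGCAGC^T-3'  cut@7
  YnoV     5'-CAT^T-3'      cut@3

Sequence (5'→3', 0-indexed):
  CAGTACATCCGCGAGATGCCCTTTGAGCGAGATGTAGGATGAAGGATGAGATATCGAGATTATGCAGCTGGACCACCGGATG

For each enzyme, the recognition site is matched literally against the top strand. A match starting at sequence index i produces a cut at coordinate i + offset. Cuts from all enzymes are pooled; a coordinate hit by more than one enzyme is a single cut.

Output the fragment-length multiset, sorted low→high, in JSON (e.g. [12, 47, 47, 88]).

[7,9,11,14,16,25]

Site scan:
  EstIV CGAGAT/0: at [11, 27, 54] ⇒ [11, 27, 54]
  VbrI GGATGA/2: at [36, 43] ⇒ [38, 45]
  JekX ATGCAGCT/7: at [61] ⇒ [68]
  YnoV (CATT, off=3): no sites

Pooled cuts: [11, 27, 38, 45, 54, 68]

Fragment lengths:
  11→27: 16 bp
  27→38: 11 bp
  38→45: 7 bp
  45→54: 9 bp
  54→68: 14 bp
  68→11 (wrap): 82-68+11 = 25 bp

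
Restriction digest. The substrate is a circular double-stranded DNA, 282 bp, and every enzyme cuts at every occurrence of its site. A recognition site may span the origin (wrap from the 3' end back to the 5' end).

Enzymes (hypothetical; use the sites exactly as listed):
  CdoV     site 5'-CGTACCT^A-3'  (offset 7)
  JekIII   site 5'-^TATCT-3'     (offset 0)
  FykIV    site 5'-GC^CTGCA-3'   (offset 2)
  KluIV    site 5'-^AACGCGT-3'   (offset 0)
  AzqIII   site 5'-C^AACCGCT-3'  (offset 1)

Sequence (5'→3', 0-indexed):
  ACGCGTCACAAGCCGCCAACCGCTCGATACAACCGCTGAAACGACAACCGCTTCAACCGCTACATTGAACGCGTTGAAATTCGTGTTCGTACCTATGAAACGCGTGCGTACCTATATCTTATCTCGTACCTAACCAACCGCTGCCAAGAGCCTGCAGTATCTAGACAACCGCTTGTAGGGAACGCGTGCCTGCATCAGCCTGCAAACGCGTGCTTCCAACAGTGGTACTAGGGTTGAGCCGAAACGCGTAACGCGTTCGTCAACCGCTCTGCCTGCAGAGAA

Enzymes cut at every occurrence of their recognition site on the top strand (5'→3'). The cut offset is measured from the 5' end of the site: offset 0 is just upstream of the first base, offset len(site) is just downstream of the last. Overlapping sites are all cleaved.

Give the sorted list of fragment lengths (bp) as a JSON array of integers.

Scan for sites:
  CdoV CGTACCTA/7: at [87, 106, 124] ⇒ [94, 113, 131]
  JekIII TATCT/0: at [114, 119, 157] ⇒ [114, 119, 157]
  FykIV GCCTGCA/2: at [149, 187, 197, 270] ⇒ [151, 189, 199, 272]
  KluIV AACGCGT/0: at [67, 98, 180, 204, 242, 249, 281] ⇒ [67, 98, 180, 204, 242, 249, 281]
  AzqIII CAACCGCT/1: at [16, 29, 44, 53, 134, 165, 260] ⇒ [17, 30, 45, 54, 135, 166, 261]

All cut coordinates (distinct, sorted): [17, 30, 45, 54, 67, 94, 98, 113, 114, 119, 131, 135, 151, 157, 166, 180, 189, 199, 204, 242, 249, 261, 272, 281]

Fragment lengths:
  17→30: 13 bp
  30→45: 15 bp
  45→54: 9 bp
  54→67: 13 bp
  67→94: 27 bp
  94→98: 4 bp
  98→113: 15 bp
  113→114: 1 bp
  114→119: 5 bp
  119→131: 12 bp
  131→135: 4 bp
  135→151: 16 bp
  151→157: 6 bp
  157→166: 9 bp
  166→180: 14 bp
  180→189: 9 bp
  189→199: 10 bp
  199→204: 5 bp
  204→242: 38 bp
  242→249: 7 bp
  249→261: 12 bp
  261→272: 11 bp
  272→281: 9 bp
  281→17 (wrap): 282-281+17 = 18 bp

[1,4,4,5,5,6,7,9,9,9,9,10,11,12,12,13,13,14,15,15,16,18,27,38]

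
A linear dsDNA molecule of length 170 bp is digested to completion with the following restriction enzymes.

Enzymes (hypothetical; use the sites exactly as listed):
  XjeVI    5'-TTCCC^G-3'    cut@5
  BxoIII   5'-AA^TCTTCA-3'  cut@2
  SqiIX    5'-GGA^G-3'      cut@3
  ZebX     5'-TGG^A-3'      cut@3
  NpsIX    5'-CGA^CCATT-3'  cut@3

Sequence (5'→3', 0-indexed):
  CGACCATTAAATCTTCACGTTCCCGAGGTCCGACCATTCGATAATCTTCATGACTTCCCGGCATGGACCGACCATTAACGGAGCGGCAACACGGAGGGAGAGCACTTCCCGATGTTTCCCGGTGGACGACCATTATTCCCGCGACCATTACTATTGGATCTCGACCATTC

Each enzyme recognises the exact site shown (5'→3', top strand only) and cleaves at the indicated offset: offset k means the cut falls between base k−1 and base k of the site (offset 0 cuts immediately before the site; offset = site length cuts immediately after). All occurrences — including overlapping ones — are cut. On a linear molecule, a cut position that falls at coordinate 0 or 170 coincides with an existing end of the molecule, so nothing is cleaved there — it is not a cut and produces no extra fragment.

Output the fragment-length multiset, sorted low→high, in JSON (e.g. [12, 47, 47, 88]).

[3,4,4,4,5,5,6,7,7,8,9,10,11,11,11,11,13,13,13,15]

Site scan:
  XjeVI (TTCCCG, off=5): starts [19, 54, 105, 115, 135] → cuts [24, 59, 110, 120, 140]
  BxoIII (AATCTTCA, off=2): starts [9, 42] → cuts [11, 44]
  SqiIX (GGAG, off=3): starts [79, 92, 96] → cuts [82, 95, 99]
  ZebX (TGGA, off=3): starts [63, 122, 154] → cuts [66, 125, 157]
  NpsIX (CGACCATT, off=3): starts [0, 30, 68, 126, 141, 161] → cuts [3, 33, 71, 129, 144, 164]

All cut coordinates (distinct, sorted): [3, 11, 24, 33, 44, 59, 66, 71, 82, 95, 99, 110, 120, 125, 129, 140, 144, 157, 164]

Fragments:
  [0,3): 3 bp
  [3,11): 8 bp
  [11,24): 13 bp
  [24,33): 9 bp
  [33,44): 11 bp
  [44,59): 15 bp
  [59,66): 7 bp
  [66,71): 5 bp
  [71,82): 11 bp
  [82,95): 13 bp
  [95,99): 4 bp
  [99,110): 11 bp
  [110,120): 10 bp
  [120,125): 5 bp
  [125,129): 4 bp
  [129,140): 11 bp
  [140,144): 4 bp
  [144,157): 13 bp
  [157,164): 7 bp
  [164,170): 6 bp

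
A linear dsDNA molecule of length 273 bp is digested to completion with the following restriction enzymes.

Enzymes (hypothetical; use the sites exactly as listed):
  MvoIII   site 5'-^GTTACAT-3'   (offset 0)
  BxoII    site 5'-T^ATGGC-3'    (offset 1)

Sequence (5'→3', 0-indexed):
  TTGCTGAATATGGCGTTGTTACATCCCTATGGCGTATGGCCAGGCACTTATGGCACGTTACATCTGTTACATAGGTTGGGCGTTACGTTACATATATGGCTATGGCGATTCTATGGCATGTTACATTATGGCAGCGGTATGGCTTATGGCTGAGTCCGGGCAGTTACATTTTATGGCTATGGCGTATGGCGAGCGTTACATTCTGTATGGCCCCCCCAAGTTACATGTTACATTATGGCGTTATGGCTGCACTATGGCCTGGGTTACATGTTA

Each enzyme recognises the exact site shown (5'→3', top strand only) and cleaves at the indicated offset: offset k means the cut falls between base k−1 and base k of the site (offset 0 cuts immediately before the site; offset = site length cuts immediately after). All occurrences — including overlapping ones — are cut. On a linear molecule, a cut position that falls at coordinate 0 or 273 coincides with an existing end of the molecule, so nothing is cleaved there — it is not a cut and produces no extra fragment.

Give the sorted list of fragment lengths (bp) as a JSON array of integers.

Site scan:
  MvoIII GTTACAT/0: at [17, 56, 65, 86, 119, 162, 194, 219, 226, 262] ⇒ [17, 56, 65, 86, 119, 162, 194, 219, 226, 262]
  BxoII TATGGC/1: at [8, 27, 34, 48, 94, 100, 111, 126, 137, 144, 171, 177, 184, 205, 233, 241, 252] ⇒ [9, 28, 35, 49, 95, 101, 112, 127, 138, 145, 172, 178, 185, 206, 234, 242, 253]

Pooled cuts: [9, 17, 28, 35, 49, 56, 65, 86, 95, 101, 112, 119, 127, 138, 145, 162, 172, 178, 185, 194, 206, 219, 226, 234, 242, 253, 262]

Fragments:
  [0,9): 9 bp
  [9,17): 8 bp
  [17,28): 11 bp
  [28,35): 7 bp
  [35,49): 14 bp
  [49,56): 7 bp
  [56,65): 9 bp
  [65,86): 21 bp
  [86,95): 9 bp
  [95,101): 6 bp
  [101,112): 11 bp
  [112,119): 7 bp
  [119,127): 8 bp
  [127,138): 11 bp
  [138,145): 7 bp
  [145,162): 17 bp
  [162,172): 10 bp
  [172,178): 6 bp
  [178,185): 7 bp
  [185,194): 9 bp
  [194,206): 12 bp
  [206,219): 13 bp
  [219,226): 7 bp
  [226,234): 8 bp
  [234,242): 8 bp
  [242,253): 11 bp
  [253,262): 9 bp
  [262,273): 11 bp

[6,6,7,7,7,7,7,7,8,8,8,8,9,9,9,9,9,10,11,11,11,11,11,12,13,14,17,21]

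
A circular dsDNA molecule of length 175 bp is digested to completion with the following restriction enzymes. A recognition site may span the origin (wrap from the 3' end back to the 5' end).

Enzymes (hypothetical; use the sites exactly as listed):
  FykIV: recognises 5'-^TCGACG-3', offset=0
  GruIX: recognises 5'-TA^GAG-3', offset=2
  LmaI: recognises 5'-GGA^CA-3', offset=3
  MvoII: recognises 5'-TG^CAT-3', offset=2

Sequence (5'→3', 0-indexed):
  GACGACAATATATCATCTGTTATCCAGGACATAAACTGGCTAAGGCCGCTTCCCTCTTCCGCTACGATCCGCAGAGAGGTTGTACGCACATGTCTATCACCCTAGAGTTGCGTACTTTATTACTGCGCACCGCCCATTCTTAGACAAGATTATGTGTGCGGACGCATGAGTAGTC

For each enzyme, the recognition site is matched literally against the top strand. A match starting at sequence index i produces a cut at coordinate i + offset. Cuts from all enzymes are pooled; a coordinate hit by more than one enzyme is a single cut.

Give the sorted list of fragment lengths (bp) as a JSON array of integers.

[31,69,75]

Per-enzyme occurrences:
  FykIV TCGACG/0: at [173] ⇒ [173]
  GruIX TAGAG/2: at [102] ⇒ [104]
  LmaI GGACA/3: at [26] ⇒ [29]
  MvoII (TGCAT, off=2): no sites

All cut coordinates (distinct, sorted): [29, 104, 173]

Fragment lengths:
  29→104: 75 bp
  104→173: 69 bp
  173→29 (wrap): 175-173+29 = 31 bp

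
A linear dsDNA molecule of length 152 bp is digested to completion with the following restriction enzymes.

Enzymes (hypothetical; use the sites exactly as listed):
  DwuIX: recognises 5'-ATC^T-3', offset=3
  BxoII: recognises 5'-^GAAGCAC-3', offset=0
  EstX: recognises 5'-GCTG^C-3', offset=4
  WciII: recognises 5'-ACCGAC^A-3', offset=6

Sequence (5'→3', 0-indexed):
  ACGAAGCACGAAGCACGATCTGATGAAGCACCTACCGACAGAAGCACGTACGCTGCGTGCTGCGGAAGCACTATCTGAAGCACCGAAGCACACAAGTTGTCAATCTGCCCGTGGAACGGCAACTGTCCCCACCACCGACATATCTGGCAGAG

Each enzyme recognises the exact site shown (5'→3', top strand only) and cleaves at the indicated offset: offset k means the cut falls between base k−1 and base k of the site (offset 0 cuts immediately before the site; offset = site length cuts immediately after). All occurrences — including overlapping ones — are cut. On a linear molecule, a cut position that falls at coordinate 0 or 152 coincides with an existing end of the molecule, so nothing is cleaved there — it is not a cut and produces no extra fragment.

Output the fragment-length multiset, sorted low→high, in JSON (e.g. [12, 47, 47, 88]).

Scan for sites:
  DwuIX (ATCT, off=3): starts [17, 72, 102, 141] → cuts [20, 75, 105, 144]
  BxoII (GAAGCAC, off=0): starts [2, 9, 24, 40, 64, 76, 84] → cuts [2, 9, 24, 40, 64, 76, 84]
  EstX (GCTGC, off=4): starts [51, 58] → cuts [55, 62]
  WciII (ACCGACA, off=6): starts [33, 133] → cuts [39, 139]

Pooled cuts: [2, 9, 20, 24, 39, 40, 55, 62, 64, 75, 76, 84, 105, 139, 144]

Fragment lengths:
  [0,2): 2 bp
  [2,9): 7 bp
  [9,20): 11 bp
  [20,24): 4 bp
  [24,39): 15 bp
  [39,40): 1 bp
  [40,55): 15 bp
  [55,62): 7 bp
  [62,64): 2 bp
  [64,75): 11 bp
  [75,76): 1 bp
  [76,84): 8 bp
  [84,105): 21 bp
  [105,139): 34 bp
  [139,144): 5 bp
  [144,152): 8 bp

[1,1,2,2,4,5,7,7,8,8,11,11,15,15,21,34]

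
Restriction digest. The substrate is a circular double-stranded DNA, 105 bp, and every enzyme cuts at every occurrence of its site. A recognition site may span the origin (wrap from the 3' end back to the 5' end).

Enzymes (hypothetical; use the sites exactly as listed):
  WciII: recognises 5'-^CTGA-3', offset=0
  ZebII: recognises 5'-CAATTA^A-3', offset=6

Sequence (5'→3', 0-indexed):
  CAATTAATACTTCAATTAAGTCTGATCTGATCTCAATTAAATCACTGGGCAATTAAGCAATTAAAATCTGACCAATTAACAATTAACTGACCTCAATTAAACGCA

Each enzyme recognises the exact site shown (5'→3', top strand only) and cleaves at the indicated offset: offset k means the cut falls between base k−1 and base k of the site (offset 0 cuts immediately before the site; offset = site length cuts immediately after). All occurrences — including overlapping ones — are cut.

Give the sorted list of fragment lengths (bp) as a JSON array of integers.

[1,3,4,5,7,8,11,12,12,13,13,16]

Site scan:
  WciII (CTGA, off=0): starts [21, 26, 67, 86] → cuts [21, 26, 67, 86]
  ZebII (CAATTAA, off=6): starts [0, 12, 33, 49, 57, 72, 79, 93] → cuts [6, 18, 39, 55, 63, 78, 85, 99]

All cut coordinates (distinct, sorted): [6, 18, 21, 26, 39, 55, 63, 67, 78, 85, 86, 99]

Fragments:
  6→18: 12 bp
  18→21: 3 bp
  21→26: 5 bp
  26→39: 13 bp
  39→55: 16 bp
  55→63: 8 bp
  63→67: 4 bp
  67→78: 11 bp
  78→85: 7 bp
  85→86: 1 bp
  86→99: 13 bp
  99→6 (wrap): 105-99+6 = 12 bp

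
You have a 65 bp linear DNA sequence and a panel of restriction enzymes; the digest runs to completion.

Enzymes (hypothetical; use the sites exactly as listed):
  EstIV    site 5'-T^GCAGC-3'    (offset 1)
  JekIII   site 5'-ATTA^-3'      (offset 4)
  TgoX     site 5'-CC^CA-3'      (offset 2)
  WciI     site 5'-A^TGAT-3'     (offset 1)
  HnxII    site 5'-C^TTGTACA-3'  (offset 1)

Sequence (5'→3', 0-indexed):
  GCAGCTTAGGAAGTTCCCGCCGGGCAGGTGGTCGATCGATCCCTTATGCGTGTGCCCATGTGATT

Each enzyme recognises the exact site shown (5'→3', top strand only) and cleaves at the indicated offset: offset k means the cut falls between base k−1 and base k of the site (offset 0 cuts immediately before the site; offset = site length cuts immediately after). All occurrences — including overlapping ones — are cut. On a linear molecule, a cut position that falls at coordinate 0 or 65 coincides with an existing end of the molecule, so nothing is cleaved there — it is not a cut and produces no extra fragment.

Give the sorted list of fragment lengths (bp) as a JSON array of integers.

Site scan:
  EstIV (TGCAGC, off=1): no sites
  JekIII (ATTA, off=4): no sites
  TgoX CCCA/2: at [54] ⇒ [56]
  WciI (ATGAT, off=1): no sites
  HnxII (CTTGTACA, off=1): no sites

Pooled cuts: [56]

Fragments:
  [0,56): 56 bp
  [56,65): 9 bp

[9,56]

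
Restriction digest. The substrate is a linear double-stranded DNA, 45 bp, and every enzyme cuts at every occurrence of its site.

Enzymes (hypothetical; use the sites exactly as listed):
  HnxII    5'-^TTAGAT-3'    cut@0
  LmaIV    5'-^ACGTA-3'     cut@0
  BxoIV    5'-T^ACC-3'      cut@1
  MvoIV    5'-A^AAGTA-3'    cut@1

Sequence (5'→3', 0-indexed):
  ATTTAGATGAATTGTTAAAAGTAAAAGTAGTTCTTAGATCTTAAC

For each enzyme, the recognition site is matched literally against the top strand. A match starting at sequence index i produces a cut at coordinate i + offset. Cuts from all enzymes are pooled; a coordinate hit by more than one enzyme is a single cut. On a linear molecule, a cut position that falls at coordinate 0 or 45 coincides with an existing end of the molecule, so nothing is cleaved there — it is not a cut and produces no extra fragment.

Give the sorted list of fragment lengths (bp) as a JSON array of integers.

[2,6,9,12,16]

Site scan:
  HnxII TTAGAT/0: at [2, 33] ⇒ [2, 33]
  LmaIV (ACGTA, off=0): no sites
  BxoIV (TACC, off=1): no sites
  MvoIV AAAGTA/1: at [17, 23] ⇒ [18, 24]

All cut coordinates (distinct, sorted): [2, 18, 24, 33]

Fragments:
  [0,2): 2 bp
  [2,18): 16 bp
  [18,24): 6 bp
  [24,33): 9 bp
  [33,45): 12 bp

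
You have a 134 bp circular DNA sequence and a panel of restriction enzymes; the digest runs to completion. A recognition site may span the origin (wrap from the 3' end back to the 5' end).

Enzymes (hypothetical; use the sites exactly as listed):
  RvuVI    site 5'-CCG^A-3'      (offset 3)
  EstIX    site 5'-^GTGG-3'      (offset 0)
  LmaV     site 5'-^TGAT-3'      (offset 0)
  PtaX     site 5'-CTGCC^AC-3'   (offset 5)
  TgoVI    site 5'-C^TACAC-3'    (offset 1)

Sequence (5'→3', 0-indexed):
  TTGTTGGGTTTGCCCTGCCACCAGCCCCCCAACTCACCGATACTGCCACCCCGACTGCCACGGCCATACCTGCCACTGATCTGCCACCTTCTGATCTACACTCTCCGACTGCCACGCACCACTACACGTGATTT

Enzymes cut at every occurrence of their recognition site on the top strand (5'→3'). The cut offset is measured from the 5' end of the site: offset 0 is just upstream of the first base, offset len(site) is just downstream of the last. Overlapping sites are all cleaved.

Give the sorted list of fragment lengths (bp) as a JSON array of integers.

[2,5,6,6,6,6,6,8,9,9,11,15,20,25]

Per-enzyme occurrences:
  RvuVI (CCGA, off=3): starts [36, 50, 104] → cuts [39, 53, 107]
  EstIX (GTGG, off=0): no sites
  LmaV (TGAT, off=0): starts [76, 91, 128] → cuts [76, 91, 128]
  PtaX (CTGCCAC, off=5): starts [14, 42, 54, 69, 80, 108] → cuts [19, 47, 59, 74, 85, 113]
  TgoVI (CTACAC, off=1): starts [95, 121] → cuts [96, 122]

All cut coordinates (distinct, sorted): [19, 39, 47, 53, 59, 74, 76, 85, 91, 96, 107, 113, 122, 128]

Fragment lengths:
  19→39: 20 bp
  39→47: 8 bp
  47→53: 6 bp
  53→59: 6 bp
  59→74: 15 bp
  74→76: 2 bp
  76→85: 9 bp
  85→91: 6 bp
  91→96: 5 bp
  96→107: 11 bp
  107→113: 6 bp
  113→122: 9 bp
  122→128: 6 bp
  128→19 (wrap): 134-128+19 = 25 bp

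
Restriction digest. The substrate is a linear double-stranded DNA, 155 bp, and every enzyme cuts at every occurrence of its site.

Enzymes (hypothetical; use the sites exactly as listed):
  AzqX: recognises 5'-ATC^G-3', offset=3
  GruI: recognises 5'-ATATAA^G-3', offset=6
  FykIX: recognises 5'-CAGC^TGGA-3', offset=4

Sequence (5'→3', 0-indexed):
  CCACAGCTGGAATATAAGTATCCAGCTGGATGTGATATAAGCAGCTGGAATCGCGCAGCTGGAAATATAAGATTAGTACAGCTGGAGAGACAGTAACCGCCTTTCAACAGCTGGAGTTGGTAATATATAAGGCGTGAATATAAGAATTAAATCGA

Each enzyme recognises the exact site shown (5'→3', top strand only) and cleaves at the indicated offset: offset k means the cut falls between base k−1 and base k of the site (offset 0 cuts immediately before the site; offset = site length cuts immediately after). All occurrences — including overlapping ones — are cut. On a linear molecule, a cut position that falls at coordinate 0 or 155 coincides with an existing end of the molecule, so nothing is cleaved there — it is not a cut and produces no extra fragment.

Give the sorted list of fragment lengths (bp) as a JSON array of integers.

[2,5,7,7,7,9,10,10,11,12,13,14,19,29]

Per-enzyme occurrences:
  AzqX ATCG/3: at [49, 150] ⇒ [52, 153]
  GruI ATATAAG/6: at [11, 34, 64, 124, 137] ⇒ [17, 40, 70, 130, 143]
  FykIX CAGCTGGA/4: at [3, 22, 41, 55, 78, 107] ⇒ [7, 26, 45, 59, 82, 111]

Pooled cuts: [7, 17, 26, 40, 45, 52, 59, 70, 82, 111, 130, 143, 153]

Fragment lengths:
  [0,7): 7 bp
  [7,17): 10 bp
  [17,26): 9 bp
  [26,40): 14 bp
  [40,45): 5 bp
  [45,52): 7 bp
  [52,59): 7 bp
  [59,70): 11 bp
  [70,82): 12 bp
  [82,111): 29 bp
  [111,130): 19 bp
  [130,143): 13 bp
  [143,153): 10 bp
  [153,155): 2 bp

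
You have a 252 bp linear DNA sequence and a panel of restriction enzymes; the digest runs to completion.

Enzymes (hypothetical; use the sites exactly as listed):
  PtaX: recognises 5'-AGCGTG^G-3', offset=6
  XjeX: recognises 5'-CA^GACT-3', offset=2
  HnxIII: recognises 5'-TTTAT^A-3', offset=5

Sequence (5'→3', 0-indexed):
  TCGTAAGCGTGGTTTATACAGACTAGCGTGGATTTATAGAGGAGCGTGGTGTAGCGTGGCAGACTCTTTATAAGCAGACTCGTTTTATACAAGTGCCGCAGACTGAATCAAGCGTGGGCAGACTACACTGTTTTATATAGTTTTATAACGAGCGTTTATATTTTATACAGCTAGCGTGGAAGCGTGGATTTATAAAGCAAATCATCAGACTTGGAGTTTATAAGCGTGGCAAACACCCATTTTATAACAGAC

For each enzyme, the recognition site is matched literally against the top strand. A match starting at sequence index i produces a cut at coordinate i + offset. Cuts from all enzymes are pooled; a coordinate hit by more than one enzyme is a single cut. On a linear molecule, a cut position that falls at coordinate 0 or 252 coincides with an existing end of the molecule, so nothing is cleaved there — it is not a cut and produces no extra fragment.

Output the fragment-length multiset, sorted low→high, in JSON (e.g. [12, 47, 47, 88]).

Scan for sites:
  PtaX (AGCGTGG, off=6): starts [5, 24, 42, 52, 110, 172, 180, 222] → cuts [11, 30, 48, 58, 116, 178, 186, 228]
  XjeX (CAGACT, off=2): starts [18, 59, 74, 98, 118, 205] → cuts [20, 61, 76, 100, 120, 207]
  HnxIII (TTTATA, off=5): starts [12, 32, 66, 83, 131, 141, 154, 161, 188, 216, 240] → cuts [17, 37, 71, 88, 136, 146, 159, 166, 193, 221, 245]

All cut coordinates (distinct, sorted): [11, 17, 20, 30, 37, 48, 58, 61, 71, 76, 88, 100, 116, 120, 136, 146, 159, 166, 178, 186, 193, 207, 221, 228, 245]

Fragment lengths:
  [0,11): 11 bp
  [11,17): 6 bp
  [17,20): 3 bp
  [20,30): 10 bp
  [30,37): 7 bp
  [37,48): 11 bp
  [48,58): 10 bp
  [58,61): 3 bp
  [61,71): 10 bp
  [71,76): 5 bp
  [76,88): 12 bp
  [88,100): 12 bp
  [100,116): 16 bp
  [116,120): 4 bp
  [120,136): 16 bp
  [136,146): 10 bp
  [146,159): 13 bp
  [159,166): 7 bp
  [166,178): 12 bp
  [178,186): 8 bp
  [186,193): 7 bp
  [193,207): 14 bp
  [207,221): 14 bp
  [221,228): 7 bp
  [228,245): 17 bp
  [245,252): 7 bp

[3,3,4,5,6,7,7,7,7,7,8,10,10,10,10,11,11,12,12,12,13,14,14,16,16,17]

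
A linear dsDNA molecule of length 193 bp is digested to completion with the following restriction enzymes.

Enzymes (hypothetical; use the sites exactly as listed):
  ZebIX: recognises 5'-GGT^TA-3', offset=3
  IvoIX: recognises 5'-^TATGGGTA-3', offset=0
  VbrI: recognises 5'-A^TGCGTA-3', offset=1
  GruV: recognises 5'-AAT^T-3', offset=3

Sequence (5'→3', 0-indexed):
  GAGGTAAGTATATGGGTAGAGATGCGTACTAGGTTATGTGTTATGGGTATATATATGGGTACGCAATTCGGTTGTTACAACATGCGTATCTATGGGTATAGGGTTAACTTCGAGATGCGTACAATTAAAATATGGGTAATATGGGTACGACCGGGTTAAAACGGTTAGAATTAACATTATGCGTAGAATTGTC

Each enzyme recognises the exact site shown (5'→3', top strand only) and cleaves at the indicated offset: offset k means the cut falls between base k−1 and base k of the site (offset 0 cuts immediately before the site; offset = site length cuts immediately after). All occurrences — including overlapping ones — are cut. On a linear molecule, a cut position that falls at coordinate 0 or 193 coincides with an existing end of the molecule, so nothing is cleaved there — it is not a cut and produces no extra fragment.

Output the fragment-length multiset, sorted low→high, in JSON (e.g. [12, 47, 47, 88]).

Site scan:
  ZebIX (GGTTA, off=3): starts [31, 101, 153, 162] → cuts [34, 104, 156, 165]
  IvoIX (TATGGGTA, off=0): starts [10, 41, 53, 90, 130, 139] → cuts [10, 41, 53, 90, 130, 139]
  VbrI (ATGCGTA, off=1): starts [21, 81, 114, 178] → cuts [22, 82, 115, 179]
  GruV (AATT, off=3): starts [64, 122, 168, 186] → cuts [67, 125, 171, 189]

All cut coordinates (distinct, sorted): [10, 22, 34, 41, 53, 67, 82, 90, 104, 115, 125, 130, 139, 156, 165, 171, 179, 189]

Fragments:
  [0,10): 10 bp
  [10,22): 12 bp
  [22,34): 12 bp
  [34,41): 7 bp
  [41,53): 12 bp
  [53,67): 14 bp
  [67,82): 15 bp
  [82,90): 8 bp
  [90,104): 14 bp
  [104,115): 11 bp
  [115,125): 10 bp
  [125,130): 5 bp
  [130,139): 9 bp
  [139,156): 17 bp
  [156,165): 9 bp
  [165,171): 6 bp
  [171,179): 8 bp
  [179,189): 10 bp
  [189,193): 4 bp

[4,5,6,7,8,8,9,9,10,10,10,11,12,12,12,14,14,15,17]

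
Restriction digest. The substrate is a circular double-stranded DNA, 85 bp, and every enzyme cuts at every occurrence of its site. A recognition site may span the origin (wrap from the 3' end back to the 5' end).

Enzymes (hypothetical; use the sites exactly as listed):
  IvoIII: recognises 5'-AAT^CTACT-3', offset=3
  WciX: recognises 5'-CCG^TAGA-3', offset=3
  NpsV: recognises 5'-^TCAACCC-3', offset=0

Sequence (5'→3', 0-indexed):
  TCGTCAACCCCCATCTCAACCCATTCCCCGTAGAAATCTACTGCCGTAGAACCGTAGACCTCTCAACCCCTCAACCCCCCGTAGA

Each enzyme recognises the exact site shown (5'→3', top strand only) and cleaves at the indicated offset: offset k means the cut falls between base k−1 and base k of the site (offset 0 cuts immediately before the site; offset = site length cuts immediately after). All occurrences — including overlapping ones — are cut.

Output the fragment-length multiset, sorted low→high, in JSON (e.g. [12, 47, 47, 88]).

Per-enzyme occurrences:
  IvoIII (AATCTACT, off=3): starts [34] → cuts [37]
  WciX (CCGTAGA, off=3): starts [27, 43, 51, 78] → cuts [30, 46, 54, 81]
  NpsV (TCAACCC, off=0): starts [3, 15, 62, 70] → cuts [3, 15, 62, 70]

All cut coordinates (distinct, sorted): [3, 15, 30, 37, 46, 54, 62, 70, 81]

Fragment lengths:
  3→15: 12 bp
  15→30: 15 bp
  30→37: 7 bp
  37→46: 9 bp
  46→54: 8 bp
  54→62: 8 bp
  62→70: 8 bp
  70→81: 11 bp
  81→3 (wrap): 85-81+3 = 7 bp

[7,7,8,8,8,9,11,12,15]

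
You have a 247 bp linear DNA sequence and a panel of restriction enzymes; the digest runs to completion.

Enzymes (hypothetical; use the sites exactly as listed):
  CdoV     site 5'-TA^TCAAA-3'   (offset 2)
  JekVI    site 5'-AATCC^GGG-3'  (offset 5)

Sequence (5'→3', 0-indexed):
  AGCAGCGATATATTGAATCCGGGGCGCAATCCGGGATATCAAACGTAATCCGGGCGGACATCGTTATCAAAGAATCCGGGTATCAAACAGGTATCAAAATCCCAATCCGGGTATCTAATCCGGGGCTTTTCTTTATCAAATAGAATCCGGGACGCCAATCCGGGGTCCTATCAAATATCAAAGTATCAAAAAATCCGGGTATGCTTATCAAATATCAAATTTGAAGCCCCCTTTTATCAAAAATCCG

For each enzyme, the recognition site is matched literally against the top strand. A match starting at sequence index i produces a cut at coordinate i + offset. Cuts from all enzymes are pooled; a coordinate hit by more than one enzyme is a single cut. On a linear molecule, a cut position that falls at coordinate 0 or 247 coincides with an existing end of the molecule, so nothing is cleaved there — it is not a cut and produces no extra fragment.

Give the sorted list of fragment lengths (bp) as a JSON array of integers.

[5,6,7,7,8,9,11,11,11,11,11,12,13,13,13,13,14,15,15,20,22]

Per-enzyme occurrences:
  CdoV (TATCAAA, off=2): starts [36, 64, 80, 91, 133, 168, 175, 183, 205, 212, 234] → cuts [38, 66, 82, 93, 135, 170, 177, 185, 207, 214, 236]
  JekVI (AATCCGGG, off=5): starts [15, 27, 46, 72, 103, 116, 143, 156, 191] → cuts [20, 32, 51, 77, 108, 121, 148, 161, 196]

Pooled cuts: [20, 32, 38, 51, 66, 77, 82, 93, 108, 121, 135, 148, 161, 170, 177, 185, 196, 207, 214, 236]

Fragment lengths:
  [0,20): 20 bp
  [20,32): 12 bp
  [32,38): 6 bp
  [38,51): 13 bp
  [51,66): 15 bp
  [66,77): 11 bp
  [77,82): 5 bp
  [82,93): 11 bp
  [93,108): 15 bp
  [108,121): 13 bp
  [121,135): 14 bp
  [135,148): 13 bp
  [148,161): 13 bp
  [161,170): 9 bp
  [170,177): 7 bp
  [177,185): 8 bp
  [185,196): 11 bp
  [196,207): 11 bp
  [207,214): 7 bp
  [214,236): 22 bp
  [236,247): 11 bp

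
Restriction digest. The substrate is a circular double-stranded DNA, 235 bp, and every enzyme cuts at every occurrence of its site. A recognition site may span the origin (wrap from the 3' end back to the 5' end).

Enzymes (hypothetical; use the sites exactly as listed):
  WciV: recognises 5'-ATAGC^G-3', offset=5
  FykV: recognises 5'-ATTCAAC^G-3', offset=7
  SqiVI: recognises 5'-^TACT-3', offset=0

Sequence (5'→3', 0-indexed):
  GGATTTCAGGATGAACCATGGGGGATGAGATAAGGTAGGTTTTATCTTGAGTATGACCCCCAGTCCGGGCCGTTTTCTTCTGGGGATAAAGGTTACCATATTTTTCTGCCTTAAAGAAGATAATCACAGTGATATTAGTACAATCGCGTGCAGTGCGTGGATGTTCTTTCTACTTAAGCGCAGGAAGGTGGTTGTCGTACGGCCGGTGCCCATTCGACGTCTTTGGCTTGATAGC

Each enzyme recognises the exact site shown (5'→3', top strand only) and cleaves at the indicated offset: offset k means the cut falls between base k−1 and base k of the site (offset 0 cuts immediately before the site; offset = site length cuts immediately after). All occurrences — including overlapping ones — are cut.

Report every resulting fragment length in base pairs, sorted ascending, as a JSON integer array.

[65,170]

Scan for sites:
  WciV (ATAGCG, off=5): starts [230] → cuts [0]
  FykV (ATTCAACG, off=7): no sites
  SqiVI (TACT, off=0): starts [170] → cuts [170]

All cut coordinates (distinct, sorted): [0, 170]

Fragment lengths:
  0→170: 170 bp
  170→0 (wrap): 235-170+0 = 65 bp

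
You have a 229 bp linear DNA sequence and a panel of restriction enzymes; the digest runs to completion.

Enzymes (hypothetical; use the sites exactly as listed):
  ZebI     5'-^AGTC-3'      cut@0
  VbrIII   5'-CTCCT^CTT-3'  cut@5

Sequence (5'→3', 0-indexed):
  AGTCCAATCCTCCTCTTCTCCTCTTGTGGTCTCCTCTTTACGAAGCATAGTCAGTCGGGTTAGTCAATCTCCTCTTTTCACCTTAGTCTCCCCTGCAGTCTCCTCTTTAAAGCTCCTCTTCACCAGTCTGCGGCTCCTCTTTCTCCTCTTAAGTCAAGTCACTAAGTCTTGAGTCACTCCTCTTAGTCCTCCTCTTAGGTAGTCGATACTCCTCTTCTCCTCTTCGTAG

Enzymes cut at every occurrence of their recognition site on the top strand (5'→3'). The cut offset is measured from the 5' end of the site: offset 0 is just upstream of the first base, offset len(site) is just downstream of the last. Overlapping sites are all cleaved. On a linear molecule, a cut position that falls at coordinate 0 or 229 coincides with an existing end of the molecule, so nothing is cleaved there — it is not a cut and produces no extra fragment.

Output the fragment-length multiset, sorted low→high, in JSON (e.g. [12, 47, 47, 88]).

Scan for sites:
  ZebI (AGTC, off=0): starts [0, 48, 52, 61, 84, 96, 124, 151, 156, 164, 171, 184, 200] → cuts [48, 52, 61, 84, 96, 124, 151, 156, 164, 171, 184, 200] (position 0 is a terminus of the linear molecule — no cut)
  VbrIII (CTCCTCTT, off=5): starts [9, 17, 30, 68, 99, 112, 133, 142, 176, 188, 208, 216] → cuts [14, 22, 35, 73, 104, 117, 138, 147, 181, 193, 213, 221]

All cut coordinates (distinct, sorted): [14, 22, 35, 48, 52, 61, 73, 84, 96, 104, 117, 124, 138, 147, 151, 156, 164, 171, 181, 184, 193, 200, 213, 221]

Fragment lengths:
  [0,14): 14 bp
  [14,22): 8 bp
  [22,35): 13 bp
  [35,48): 13 bp
  [48,52): 4 bp
  [52,61): 9 bp
  [61,73): 12 bp
  [73,84): 11 bp
  [84,96): 12 bp
  [96,104): 8 bp
  [104,117): 13 bp
  [117,124): 7 bp
  [124,138): 14 bp
  [138,147): 9 bp
  [147,151): 4 bp
  [151,156): 5 bp
  [156,164): 8 bp
  [164,171): 7 bp
  [171,181): 10 bp
  [181,184): 3 bp
  [184,193): 9 bp
  [193,200): 7 bp
  [200,213): 13 bp
  [213,221): 8 bp
  [221,229): 8 bp

[3,4,4,5,7,7,7,8,8,8,8,8,9,9,9,10,11,12,12,13,13,13,13,14,14]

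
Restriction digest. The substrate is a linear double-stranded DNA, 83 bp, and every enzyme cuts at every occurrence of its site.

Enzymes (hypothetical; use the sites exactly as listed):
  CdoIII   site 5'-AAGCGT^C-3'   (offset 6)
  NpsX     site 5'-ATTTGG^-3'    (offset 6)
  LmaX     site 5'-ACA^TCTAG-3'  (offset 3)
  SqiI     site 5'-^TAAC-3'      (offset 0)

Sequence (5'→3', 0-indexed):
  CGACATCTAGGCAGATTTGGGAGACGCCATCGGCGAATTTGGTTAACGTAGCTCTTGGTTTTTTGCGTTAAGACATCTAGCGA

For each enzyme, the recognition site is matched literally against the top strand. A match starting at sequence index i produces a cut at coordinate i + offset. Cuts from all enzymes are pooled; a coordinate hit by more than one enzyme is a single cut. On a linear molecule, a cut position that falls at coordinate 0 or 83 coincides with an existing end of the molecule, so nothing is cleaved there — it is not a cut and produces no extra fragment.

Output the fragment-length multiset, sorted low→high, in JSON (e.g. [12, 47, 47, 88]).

[1,5,8,15,22,32]

Scan for sites:
  CdoIII (AAGCGTC, off=6): no sites
  NpsX (ATTTGG, off=6): starts [14, 36] → cuts [20, 42]
  LmaX (ACATCTAG, off=3): starts [2, 72] → cuts [5, 75]
  SqiI (TAAC, off=0): starts [43] → cuts [43]

All cut coordinates (distinct, sorted): [5, 20, 42, 43, 75]

Fragments:
  [0,5): 5 bp
  [5,20): 15 bp
  [20,42): 22 bp
  [42,43): 1 bp
  [43,75): 32 bp
  [75,83): 8 bp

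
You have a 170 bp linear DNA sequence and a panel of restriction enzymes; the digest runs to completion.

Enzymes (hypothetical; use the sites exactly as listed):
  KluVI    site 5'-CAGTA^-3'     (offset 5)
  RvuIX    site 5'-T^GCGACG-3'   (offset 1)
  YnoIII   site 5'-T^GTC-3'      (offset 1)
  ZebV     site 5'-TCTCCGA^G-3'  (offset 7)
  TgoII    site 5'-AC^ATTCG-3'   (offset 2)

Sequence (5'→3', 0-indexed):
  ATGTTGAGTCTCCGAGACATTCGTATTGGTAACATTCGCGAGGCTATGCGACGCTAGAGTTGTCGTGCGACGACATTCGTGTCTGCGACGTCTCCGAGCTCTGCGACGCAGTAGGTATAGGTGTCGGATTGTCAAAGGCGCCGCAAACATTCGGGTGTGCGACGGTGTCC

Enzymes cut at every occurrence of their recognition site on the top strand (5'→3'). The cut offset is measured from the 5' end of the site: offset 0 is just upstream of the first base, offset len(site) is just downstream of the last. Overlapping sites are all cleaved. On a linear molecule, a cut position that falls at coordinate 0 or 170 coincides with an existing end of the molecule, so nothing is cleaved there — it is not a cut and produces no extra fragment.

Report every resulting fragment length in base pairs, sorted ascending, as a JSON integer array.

[3,4,4,5,5,6,8,8,8,9,10,11,13,14,14,15,15,18]

Per-enzyme occurrences:
  KluVI CAGTA/5: at [108] ⇒ [113]
  RvuIX TGCGACG/1: at [46, 65, 83, 101, 157] ⇒ [47, 66, 84, 102, 158]
  YnoIII TGTC/1: at [60, 79, 121, 129, 165] ⇒ [61, 80, 122, 130, 166]
  ZebV TCTCCGAG/7: at [8, 90] ⇒ [15, 97]
  TgoII ACATTCG/2: at [16, 31, 72, 146] ⇒ [18, 33, 74, 148]

All cut coordinates (distinct, sorted): [15, 18, 33, 47, 61, 66, 74, 80, 84, 97, 102, 113, 122, 130, 148, 158, 166]

Fragment lengths:
  [0,15): 15 bp
  [15,18): 3 bp
  [18,33): 15 bp
  [33,47): 14 bp
  [47,61): 14 bp
  [61,66): 5 bp
  [66,74): 8 bp
  [74,80): 6 bp
  [80,84): 4 bp
  [84,97): 13 bp
  [97,102): 5 bp
  [102,113): 11 bp
  [113,122): 9 bp
  [122,130): 8 bp
  [130,148): 18 bp
  [148,158): 10 bp
  [158,166): 8 bp
  [166,170): 4 bp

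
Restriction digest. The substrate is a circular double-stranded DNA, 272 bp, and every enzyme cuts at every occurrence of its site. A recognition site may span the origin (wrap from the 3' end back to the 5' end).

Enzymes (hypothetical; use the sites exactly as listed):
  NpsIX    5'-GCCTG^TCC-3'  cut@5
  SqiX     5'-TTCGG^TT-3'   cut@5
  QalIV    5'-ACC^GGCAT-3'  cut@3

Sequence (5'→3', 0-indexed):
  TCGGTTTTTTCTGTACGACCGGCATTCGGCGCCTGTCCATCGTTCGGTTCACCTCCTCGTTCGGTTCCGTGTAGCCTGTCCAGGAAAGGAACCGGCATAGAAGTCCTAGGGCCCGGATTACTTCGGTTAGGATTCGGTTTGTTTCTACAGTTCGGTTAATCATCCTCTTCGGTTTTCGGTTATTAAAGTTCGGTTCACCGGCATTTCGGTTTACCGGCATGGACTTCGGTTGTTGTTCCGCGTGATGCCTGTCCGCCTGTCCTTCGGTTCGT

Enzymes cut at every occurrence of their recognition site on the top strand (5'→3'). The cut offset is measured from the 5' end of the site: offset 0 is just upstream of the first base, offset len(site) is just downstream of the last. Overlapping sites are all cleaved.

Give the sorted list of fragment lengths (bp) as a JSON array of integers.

[6,6,7,8,8,9,10,11,12,14,14,14,15,15,16,17,17,18,22,33]

Site scan:
  NpsIX GCCTGTCC/5: at [30, 73, 246, 254] ⇒ [35, 78, 251, 259]
  SqiX TTCGGTT/5: at [42, 59, 121, 132, 150, 167, 174, 188, 204, 224, 262, 271] ⇒ [4, 47, 64, 126, 137, 155, 172, 179, 193, 209, 229, 267]
  QalIV ACCGGCAT/3: at [17, 90, 196, 212] ⇒ [20, 93, 199, 215]

All cut coordinates (distinct, sorted): [4, 20, 35, 47, 64, 78, 93, 126, 137, 155, 172, 179, 193, 199, 209, 215, 229, 251, 259, 267]

Fragments:
  4→20: 16 bp
  20→35: 15 bp
  35→47: 12 bp
  47→64: 17 bp
  64→78: 14 bp
  78→93: 15 bp
  93→126: 33 bp
  126→137: 11 bp
  137→155: 18 bp
  155→172: 17 bp
  172→179: 7 bp
  179→193: 14 bp
  193→199: 6 bp
  199→209: 10 bp
  209→215: 6 bp
  215→229: 14 bp
  229→251: 22 bp
  251→259: 8 bp
  259→267: 8 bp
  267→4 (wrap): 272-267+4 = 9 bp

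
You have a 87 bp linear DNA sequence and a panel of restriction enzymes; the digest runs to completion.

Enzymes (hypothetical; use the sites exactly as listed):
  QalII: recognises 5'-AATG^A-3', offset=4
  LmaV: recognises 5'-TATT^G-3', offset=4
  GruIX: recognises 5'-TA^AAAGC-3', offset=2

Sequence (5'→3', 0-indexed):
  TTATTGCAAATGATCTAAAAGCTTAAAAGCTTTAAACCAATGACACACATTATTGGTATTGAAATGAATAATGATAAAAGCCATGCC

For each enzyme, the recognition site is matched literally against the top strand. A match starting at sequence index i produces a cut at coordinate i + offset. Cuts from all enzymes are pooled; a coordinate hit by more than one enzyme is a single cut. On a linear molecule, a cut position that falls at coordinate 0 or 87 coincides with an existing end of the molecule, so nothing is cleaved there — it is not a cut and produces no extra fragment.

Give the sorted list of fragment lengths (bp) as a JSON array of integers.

[3,5,5,6,6,7,7,8,11,12,17]

Scan for sites:
  QalII AATGA/4: at [8, 38, 62, 69] ⇒ [12, 42, 66, 73]
  LmaV TATTG/4: at [1, 50, 56] ⇒ [5, 54, 60]
  GruIX TAAAAGC/2: at [15, 23, 74] ⇒ [17, 25, 76]

Pooled cuts: [5, 12, 17, 25, 42, 54, 60, 66, 73, 76]

Fragment lengths:
  [0,5): 5 bp
  [5,12): 7 bp
  [12,17): 5 bp
  [17,25): 8 bp
  [25,42): 17 bp
  [42,54): 12 bp
  [54,60): 6 bp
  [60,66): 6 bp
  [66,73): 7 bp
  [73,76): 3 bp
  [76,87): 11 bp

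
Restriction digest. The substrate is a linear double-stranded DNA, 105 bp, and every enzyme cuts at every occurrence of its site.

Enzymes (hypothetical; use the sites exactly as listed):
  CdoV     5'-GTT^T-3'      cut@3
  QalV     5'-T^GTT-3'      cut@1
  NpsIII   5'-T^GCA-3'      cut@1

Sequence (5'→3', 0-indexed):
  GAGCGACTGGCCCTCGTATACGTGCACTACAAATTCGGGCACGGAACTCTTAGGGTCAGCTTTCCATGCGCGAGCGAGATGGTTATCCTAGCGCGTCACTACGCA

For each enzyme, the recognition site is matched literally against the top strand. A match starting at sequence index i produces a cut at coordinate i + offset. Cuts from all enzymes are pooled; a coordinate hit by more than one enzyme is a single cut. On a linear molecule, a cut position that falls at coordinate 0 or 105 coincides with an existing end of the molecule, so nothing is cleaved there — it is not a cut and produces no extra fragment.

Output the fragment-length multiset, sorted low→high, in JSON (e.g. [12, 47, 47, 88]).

[23,82]

Scan for sites:
  CdoV (GTTT, off=3): no sites
  QalV (TGTT, off=1): no sites
  NpsIII TGCA/1: at [22] ⇒ [23]

Pooled cuts: [23]

Fragment lengths:
  [0,23): 23 bp
  [23,105): 82 bp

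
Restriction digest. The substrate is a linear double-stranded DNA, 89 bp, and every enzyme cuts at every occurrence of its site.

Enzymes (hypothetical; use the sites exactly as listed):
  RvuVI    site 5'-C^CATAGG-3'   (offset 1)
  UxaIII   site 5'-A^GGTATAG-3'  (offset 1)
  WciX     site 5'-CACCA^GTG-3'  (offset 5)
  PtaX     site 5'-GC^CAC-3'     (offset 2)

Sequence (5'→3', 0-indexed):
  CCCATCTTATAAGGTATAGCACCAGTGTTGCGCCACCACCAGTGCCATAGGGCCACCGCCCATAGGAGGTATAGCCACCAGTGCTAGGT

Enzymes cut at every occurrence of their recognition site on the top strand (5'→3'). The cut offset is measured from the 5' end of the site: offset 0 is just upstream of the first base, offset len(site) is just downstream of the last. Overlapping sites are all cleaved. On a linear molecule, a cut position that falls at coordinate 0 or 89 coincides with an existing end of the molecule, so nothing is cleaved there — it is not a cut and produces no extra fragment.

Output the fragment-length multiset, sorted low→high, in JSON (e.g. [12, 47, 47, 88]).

Scan for sites:
  RvuVI CCATAGG/1: at [44, 59] ⇒ [45, 60]
  UxaIII AGGTATAG/1: at [11, 66] ⇒ [12, 67]
  WciX CACCAGTG/5: at [19, 36, 75] ⇒ [24, 41, 80]
  PtaX GCCAC/2: at [31, 51, 73] ⇒ [33, 53, 75]

Pooled cuts: [12, 24, 33, 41, 45, 53, 60, 67, 75, 80]

Fragments:
  [0,12): 12 bp
  [12,24): 12 bp
  [24,33): 9 bp
  [33,41): 8 bp
  [41,45): 4 bp
  [45,53): 8 bp
  [53,60): 7 bp
  [60,67): 7 bp
  [67,75): 8 bp
  [75,80): 5 bp
  [80,89): 9 bp

[4,5,7,7,8,8,8,9,9,12,12]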